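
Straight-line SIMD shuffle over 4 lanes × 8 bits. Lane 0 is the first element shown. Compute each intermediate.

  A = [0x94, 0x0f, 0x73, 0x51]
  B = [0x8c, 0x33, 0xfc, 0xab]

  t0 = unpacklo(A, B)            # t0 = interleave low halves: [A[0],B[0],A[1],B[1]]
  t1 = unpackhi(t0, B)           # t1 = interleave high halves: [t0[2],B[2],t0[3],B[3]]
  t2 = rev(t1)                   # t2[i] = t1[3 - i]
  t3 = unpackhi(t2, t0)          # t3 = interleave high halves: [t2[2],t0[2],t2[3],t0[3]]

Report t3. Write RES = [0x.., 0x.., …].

RES = [0xfc, 0x0f, 0x0f, 0x33]

→ t0 |94|8c|0f|33|
→ t1 |0f|fc|33|ab|
→ t2 |ab|33|fc|0f|
→ t3 |fc|0f|0f|33|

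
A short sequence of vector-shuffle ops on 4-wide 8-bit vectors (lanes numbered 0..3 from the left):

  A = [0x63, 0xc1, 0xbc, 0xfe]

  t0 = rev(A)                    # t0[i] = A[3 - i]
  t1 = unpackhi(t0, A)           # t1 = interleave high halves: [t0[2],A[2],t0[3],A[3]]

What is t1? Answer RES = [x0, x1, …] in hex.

  t0: fe bc c1 63
  t1: c1 bc 63 fe

RES = [ 0xc1  0xbc  0x63  0xfe ]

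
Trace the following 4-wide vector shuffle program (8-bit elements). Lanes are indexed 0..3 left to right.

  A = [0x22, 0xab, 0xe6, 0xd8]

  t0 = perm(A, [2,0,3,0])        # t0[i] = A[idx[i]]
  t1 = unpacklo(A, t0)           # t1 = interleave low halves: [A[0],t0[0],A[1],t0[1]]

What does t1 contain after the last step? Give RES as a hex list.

RES = [ 0x22  0xe6  0xab  0x22 ]

→ t0 |e6|22|d8|22|
→ t1 |22|e6|ab|22|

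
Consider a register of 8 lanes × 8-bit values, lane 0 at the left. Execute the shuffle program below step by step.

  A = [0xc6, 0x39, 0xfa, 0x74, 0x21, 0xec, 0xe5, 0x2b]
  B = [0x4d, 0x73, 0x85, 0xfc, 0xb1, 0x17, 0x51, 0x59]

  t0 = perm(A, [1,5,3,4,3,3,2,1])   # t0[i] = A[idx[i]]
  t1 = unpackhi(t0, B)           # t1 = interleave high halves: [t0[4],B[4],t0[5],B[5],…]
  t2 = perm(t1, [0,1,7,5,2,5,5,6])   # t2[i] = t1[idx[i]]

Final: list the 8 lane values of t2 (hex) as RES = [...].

RES = [0x74, 0xb1, 0x59, 0x51, 0x74, 0x51, 0x51, 0x39]

  t0: 39 ec 74 21 74 74 fa 39
  t1: 74 b1 74 17 fa 51 39 59
  t2: 74 b1 59 51 74 51 51 39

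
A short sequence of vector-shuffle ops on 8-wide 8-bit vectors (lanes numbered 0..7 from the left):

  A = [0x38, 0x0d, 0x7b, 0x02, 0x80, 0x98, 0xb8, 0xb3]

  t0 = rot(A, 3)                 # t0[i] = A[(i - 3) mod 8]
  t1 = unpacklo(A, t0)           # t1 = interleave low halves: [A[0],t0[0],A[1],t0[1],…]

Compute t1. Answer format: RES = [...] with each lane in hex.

RES = [0x38, 0x98, 0x0d, 0xb8, 0x7b, 0xb3, 0x02, 0x38]

  t0: 98 b8 b3 38 0d 7b 02 80
  t1: 38 98 0d b8 7b b3 02 38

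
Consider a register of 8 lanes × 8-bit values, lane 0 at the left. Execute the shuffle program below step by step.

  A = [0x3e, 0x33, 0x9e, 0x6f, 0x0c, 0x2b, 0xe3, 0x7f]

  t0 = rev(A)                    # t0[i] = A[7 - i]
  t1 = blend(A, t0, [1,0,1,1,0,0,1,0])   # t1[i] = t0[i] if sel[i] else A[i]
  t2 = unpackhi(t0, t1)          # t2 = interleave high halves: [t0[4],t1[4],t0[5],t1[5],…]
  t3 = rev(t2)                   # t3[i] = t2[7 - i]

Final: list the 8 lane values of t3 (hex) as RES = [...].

  t0: 7f e3 2b 0c 6f 9e 33 3e
  t1: 7f 33 2b 0c 0c 2b 33 7f
  t2: 6f 0c 9e 2b 33 33 3e 7f
  t3: 7f 3e 33 33 2b 9e 0c 6f

RES = [ 0x7f  0x3e  0x33  0x33  0x2b  0x9e  0x0c  0x6f ]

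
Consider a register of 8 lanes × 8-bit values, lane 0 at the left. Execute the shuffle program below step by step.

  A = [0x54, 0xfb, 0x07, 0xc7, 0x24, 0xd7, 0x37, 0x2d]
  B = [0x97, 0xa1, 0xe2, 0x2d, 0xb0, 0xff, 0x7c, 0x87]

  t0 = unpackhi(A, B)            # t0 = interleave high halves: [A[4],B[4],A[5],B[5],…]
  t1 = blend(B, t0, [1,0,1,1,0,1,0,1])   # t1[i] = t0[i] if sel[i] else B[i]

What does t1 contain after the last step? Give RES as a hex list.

  t0: 24 b0 d7 ff 37 7c 2d 87
  t1: 24 a1 d7 ff b0 7c 7c 87

RES = [ 0x24  0xa1  0xd7  0xff  0xb0  0x7c  0x7c  0x87 ]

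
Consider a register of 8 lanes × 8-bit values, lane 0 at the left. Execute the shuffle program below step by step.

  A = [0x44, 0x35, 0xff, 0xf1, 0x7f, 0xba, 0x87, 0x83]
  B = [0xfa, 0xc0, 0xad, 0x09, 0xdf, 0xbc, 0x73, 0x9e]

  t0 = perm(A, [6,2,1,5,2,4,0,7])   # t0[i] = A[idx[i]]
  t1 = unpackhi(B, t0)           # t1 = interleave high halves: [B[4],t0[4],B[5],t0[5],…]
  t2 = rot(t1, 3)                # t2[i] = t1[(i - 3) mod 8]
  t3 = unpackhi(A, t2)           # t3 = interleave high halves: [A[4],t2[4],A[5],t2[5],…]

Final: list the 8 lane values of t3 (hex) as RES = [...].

t0 = [0x87, 0xff, 0x35, 0xba, 0xff, 0x7f, 0x44, 0x83]
t1 = [0xdf, 0xff, 0xbc, 0x7f, 0x73, 0x44, 0x9e, 0x83]
t2 = [0x44, 0x9e, 0x83, 0xdf, 0xff, 0xbc, 0x7f, 0x73]
t3 = [0x7f, 0xff, 0xba, 0xbc, 0x87, 0x7f, 0x83, 0x73]

RES = [ 0x7f  0xff  0xba  0xbc  0x87  0x7f  0x83  0x73 ]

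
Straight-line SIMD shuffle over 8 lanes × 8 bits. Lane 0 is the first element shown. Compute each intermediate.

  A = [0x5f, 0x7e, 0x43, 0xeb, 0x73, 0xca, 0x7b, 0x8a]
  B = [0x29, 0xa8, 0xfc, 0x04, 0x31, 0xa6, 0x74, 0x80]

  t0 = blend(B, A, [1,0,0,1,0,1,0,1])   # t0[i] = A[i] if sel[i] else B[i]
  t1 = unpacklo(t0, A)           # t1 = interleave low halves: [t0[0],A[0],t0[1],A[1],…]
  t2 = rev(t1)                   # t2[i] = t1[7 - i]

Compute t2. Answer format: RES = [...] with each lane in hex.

RES = [ 0xeb  0xeb  0x43  0xfc  0x7e  0xa8  0x5f  0x5f ]

→ t0 |5f|a8|fc|eb|31|ca|74|8a|
→ t1 |5f|5f|a8|7e|fc|43|eb|eb|
→ t2 |eb|eb|43|fc|7e|a8|5f|5f|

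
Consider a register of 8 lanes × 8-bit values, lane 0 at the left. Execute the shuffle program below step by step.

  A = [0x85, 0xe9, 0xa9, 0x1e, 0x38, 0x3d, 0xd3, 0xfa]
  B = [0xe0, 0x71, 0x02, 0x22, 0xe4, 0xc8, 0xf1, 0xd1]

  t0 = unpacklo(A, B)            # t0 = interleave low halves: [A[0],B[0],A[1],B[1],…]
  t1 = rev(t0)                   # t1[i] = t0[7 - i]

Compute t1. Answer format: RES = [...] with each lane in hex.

t0 = [0x85, 0xe0, 0xe9, 0x71, 0xa9, 0x02, 0x1e, 0x22]
t1 = [0x22, 0x1e, 0x02, 0xa9, 0x71, 0xe9, 0xe0, 0x85]

RES = [0x22, 0x1e, 0x02, 0xa9, 0x71, 0xe9, 0xe0, 0x85]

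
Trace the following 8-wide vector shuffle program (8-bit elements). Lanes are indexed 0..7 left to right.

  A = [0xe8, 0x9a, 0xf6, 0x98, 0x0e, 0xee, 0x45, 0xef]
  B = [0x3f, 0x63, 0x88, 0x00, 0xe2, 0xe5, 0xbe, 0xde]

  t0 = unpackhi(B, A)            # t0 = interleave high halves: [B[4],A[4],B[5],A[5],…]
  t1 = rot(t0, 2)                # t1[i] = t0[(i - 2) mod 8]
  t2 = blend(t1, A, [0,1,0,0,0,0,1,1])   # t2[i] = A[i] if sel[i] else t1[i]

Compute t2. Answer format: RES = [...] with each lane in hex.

  t0: e2 0e e5 ee be 45 de ef
  t1: de ef e2 0e e5 ee be 45
  t2: de 9a e2 0e e5 ee 45 ef

RES = [0xde, 0x9a, 0xe2, 0x0e, 0xe5, 0xee, 0x45, 0xef]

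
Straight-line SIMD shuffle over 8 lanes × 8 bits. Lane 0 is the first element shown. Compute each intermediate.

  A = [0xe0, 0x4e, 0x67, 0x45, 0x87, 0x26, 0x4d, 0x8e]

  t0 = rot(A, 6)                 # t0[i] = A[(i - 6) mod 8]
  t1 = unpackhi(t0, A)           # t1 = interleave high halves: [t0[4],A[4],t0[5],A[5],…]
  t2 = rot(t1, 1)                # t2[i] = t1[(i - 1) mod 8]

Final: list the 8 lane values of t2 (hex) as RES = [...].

RES = [0x8e, 0x4d, 0x87, 0x8e, 0x26, 0xe0, 0x4d, 0x4e]

  t0: 67 45 87 26 4d 8e e0 4e
  t1: 4d 87 8e 26 e0 4d 4e 8e
  t2: 8e 4d 87 8e 26 e0 4d 4e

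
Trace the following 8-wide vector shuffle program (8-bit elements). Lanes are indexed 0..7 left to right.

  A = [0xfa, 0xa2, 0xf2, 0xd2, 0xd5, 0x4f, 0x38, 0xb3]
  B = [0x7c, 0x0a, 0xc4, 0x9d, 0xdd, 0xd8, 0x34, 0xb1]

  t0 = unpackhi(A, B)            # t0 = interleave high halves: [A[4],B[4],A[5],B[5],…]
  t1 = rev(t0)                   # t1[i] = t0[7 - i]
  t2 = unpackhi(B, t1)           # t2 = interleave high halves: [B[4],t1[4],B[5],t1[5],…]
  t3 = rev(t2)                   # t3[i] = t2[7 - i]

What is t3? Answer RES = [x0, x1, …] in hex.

RES = [0xd5, 0xb1, 0xdd, 0x34, 0x4f, 0xd8, 0xd8, 0xdd]

→ t0 |d5|dd|4f|d8|38|34|b3|b1|
→ t1 |b1|b3|34|38|d8|4f|dd|d5|
→ t2 |dd|d8|d8|4f|34|dd|b1|d5|
→ t3 |d5|b1|dd|34|4f|d8|d8|dd|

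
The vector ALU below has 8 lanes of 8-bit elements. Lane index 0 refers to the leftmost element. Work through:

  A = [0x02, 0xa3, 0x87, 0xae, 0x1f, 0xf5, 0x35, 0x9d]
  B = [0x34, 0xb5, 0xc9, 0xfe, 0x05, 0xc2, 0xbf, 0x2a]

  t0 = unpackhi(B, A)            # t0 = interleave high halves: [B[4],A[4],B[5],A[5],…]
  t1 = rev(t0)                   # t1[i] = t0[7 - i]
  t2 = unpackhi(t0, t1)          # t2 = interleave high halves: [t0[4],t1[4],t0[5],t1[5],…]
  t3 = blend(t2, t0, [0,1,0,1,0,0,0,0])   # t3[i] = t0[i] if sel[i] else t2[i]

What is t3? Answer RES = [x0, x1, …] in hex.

t0 = [0x05, 0x1f, 0xc2, 0xf5, 0xbf, 0x35, 0x2a, 0x9d]
t1 = [0x9d, 0x2a, 0x35, 0xbf, 0xf5, 0xc2, 0x1f, 0x05]
t2 = [0xbf, 0xf5, 0x35, 0xc2, 0x2a, 0x1f, 0x9d, 0x05]
t3 = [0xbf, 0x1f, 0x35, 0xf5, 0x2a, 0x1f, 0x9d, 0x05]

RES = [0xbf, 0x1f, 0x35, 0xf5, 0x2a, 0x1f, 0x9d, 0x05]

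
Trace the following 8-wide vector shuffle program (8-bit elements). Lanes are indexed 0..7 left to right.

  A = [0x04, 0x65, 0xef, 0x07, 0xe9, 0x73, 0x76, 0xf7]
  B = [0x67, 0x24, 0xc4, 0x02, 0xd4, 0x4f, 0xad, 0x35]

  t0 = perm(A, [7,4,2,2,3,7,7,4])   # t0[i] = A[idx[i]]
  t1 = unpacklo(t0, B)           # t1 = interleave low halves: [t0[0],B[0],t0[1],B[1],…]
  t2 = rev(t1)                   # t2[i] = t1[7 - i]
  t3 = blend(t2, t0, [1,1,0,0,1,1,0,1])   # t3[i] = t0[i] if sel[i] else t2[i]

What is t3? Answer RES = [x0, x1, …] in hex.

RES = [ 0xf7  0xe9  0xc4  0xef  0x07  0xf7  0x67  0xe9 ]

  t0: f7 e9 ef ef 07 f7 f7 e9
  t1: f7 67 e9 24 ef c4 ef 02
  t2: 02 ef c4 ef 24 e9 67 f7
  t3: f7 e9 c4 ef 07 f7 67 e9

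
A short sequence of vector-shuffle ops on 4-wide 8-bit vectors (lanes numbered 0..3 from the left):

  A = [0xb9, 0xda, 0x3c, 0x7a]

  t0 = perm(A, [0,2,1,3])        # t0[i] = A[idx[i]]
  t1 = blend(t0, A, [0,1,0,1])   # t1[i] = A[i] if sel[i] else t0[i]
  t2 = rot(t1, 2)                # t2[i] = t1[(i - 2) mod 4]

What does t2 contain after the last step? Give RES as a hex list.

t0 = [0xb9, 0x3c, 0xda, 0x7a]
t1 = [0xb9, 0xda, 0xda, 0x7a]
t2 = [0xda, 0x7a, 0xb9, 0xda]

RES = [0xda, 0x7a, 0xb9, 0xda]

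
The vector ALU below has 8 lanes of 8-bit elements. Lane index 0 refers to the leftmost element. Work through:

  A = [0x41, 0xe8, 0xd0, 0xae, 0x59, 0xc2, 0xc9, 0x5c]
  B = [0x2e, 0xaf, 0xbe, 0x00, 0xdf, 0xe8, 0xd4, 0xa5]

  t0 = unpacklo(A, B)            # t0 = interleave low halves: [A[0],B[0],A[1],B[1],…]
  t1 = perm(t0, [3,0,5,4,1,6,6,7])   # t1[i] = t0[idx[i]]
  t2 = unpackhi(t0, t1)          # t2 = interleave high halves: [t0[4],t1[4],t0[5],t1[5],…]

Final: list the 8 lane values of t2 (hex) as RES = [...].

RES = [0xd0, 0x2e, 0xbe, 0xae, 0xae, 0xae, 0x00, 0x00]

  t0: 41 2e e8 af d0 be ae 00
  t1: af 41 be d0 2e ae ae 00
  t2: d0 2e be ae ae ae 00 00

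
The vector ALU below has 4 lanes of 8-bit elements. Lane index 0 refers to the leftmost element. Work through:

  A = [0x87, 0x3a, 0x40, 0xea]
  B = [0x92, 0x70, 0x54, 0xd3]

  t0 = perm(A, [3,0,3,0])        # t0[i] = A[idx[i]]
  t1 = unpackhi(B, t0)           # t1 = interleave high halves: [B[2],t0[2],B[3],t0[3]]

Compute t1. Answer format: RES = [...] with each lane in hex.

  t0: ea 87 ea 87
  t1: 54 ea d3 87

RES = [0x54, 0xea, 0xd3, 0x87]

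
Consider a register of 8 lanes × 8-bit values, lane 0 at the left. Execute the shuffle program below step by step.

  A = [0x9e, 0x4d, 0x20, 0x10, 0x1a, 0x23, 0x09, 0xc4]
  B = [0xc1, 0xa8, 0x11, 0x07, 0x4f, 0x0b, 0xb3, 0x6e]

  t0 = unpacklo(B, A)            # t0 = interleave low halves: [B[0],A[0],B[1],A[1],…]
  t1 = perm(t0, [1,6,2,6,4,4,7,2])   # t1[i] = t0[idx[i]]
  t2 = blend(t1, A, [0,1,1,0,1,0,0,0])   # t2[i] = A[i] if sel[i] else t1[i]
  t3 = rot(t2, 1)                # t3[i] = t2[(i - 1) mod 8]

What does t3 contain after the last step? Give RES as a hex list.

RES = [ 0xa8  0x9e  0x4d  0x20  0x07  0x1a  0x11  0x10 ]

→ t0 |c1|9e|a8|4d|11|20|07|10|
→ t1 |9e|07|a8|07|11|11|10|a8|
→ t2 |9e|4d|20|07|1a|11|10|a8|
→ t3 |a8|9e|4d|20|07|1a|11|10|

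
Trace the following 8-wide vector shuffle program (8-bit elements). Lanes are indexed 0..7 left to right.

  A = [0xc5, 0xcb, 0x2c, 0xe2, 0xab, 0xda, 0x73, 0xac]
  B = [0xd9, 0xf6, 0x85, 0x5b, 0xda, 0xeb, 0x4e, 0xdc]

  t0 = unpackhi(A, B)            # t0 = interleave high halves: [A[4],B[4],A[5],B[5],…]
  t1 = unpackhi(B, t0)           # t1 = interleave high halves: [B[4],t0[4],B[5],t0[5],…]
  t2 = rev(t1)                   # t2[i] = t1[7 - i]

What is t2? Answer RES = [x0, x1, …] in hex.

RES = [ 0xdc  0xdc  0xac  0x4e  0x4e  0xeb  0x73  0xda ]

t0 = [0xab, 0xda, 0xda, 0xeb, 0x73, 0x4e, 0xac, 0xdc]
t1 = [0xda, 0x73, 0xeb, 0x4e, 0x4e, 0xac, 0xdc, 0xdc]
t2 = [0xdc, 0xdc, 0xac, 0x4e, 0x4e, 0xeb, 0x73, 0xda]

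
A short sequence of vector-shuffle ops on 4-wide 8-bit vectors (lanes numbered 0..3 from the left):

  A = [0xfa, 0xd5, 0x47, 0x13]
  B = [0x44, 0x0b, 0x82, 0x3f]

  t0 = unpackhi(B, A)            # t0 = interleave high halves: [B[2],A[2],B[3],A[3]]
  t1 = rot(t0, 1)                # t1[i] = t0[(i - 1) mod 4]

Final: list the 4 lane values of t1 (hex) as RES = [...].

RES = [0x13, 0x82, 0x47, 0x3f]

t0 = [0x82, 0x47, 0x3f, 0x13]
t1 = [0x13, 0x82, 0x47, 0x3f]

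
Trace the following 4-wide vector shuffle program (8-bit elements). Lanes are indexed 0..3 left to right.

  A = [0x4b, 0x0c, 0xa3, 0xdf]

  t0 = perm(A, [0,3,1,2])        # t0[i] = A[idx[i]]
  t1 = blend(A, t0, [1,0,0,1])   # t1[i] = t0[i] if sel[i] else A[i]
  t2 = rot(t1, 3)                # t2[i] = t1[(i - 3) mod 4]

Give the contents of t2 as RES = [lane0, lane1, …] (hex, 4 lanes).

t0 = [0x4b, 0xdf, 0x0c, 0xa3]
t1 = [0x4b, 0x0c, 0xa3, 0xa3]
t2 = [0x0c, 0xa3, 0xa3, 0x4b]

RES = [0x0c, 0xa3, 0xa3, 0x4b]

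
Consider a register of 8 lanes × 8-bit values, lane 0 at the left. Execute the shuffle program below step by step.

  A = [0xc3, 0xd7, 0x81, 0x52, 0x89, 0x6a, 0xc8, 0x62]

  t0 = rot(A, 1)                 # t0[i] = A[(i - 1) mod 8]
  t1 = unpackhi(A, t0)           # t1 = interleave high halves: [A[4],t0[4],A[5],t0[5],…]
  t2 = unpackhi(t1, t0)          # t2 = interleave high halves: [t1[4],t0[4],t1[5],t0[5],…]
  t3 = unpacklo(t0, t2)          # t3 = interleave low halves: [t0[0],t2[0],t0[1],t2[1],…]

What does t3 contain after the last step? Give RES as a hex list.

RES = [0x62, 0xc8, 0xc3, 0x52, 0xd7, 0x6a, 0x81, 0x89]

t0 = [0x62, 0xc3, 0xd7, 0x81, 0x52, 0x89, 0x6a, 0xc8]
t1 = [0x89, 0x52, 0x6a, 0x89, 0xc8, 0x6a, 0x62, 0xc8]
t2 = [0xc8, 0x52, 0x6a, 0x89, 0x62, 0x6a, 0xc8, 0xc8]
t3 = [0x62, 0xc8, 0xc3, 0x52, 0xd7, 0x6a, 0x81, 0x89]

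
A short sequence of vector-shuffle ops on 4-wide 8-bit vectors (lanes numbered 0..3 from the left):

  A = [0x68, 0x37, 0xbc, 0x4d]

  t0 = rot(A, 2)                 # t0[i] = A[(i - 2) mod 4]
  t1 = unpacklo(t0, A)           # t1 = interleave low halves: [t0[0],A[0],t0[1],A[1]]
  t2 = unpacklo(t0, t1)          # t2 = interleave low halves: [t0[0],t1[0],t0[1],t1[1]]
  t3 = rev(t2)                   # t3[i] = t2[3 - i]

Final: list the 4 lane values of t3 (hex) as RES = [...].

→ t0 |bc|4d|68|37|
→ t1 |bc|68|4d|37|
→ t2 |bc|bc|4d|68|
→ t3 |68|4d|bc|bc|

RES = [0x68, 0x4d, 0xbc, 0xbc]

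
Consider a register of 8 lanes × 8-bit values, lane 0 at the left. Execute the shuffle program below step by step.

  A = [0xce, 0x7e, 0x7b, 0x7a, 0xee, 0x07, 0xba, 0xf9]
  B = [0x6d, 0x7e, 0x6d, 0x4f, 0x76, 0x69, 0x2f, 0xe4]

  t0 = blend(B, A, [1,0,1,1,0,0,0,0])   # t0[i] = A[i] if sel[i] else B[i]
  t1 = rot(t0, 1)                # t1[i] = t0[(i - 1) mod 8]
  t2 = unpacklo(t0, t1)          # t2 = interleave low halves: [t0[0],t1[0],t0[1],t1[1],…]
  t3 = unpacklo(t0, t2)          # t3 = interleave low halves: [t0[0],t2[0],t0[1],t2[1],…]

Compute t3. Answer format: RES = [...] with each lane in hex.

RES = [0xce, 0xce, 0x7e, 0xe4, 0x7b, 0x7e, 0x7a, 0xce]

t0 = [0xce, 0x7e, 0x7b, 0x7a, 0x76, 0x69, 0x2f, 0xe4]
t1 = [0xe4, 0xce, 0x7e, 0x7b, 0x7a, 0x76, 0x69, 0x2f]
t2 = [0xce, 0xe4, 0x7e, 0xce, 0x7b, 0x7e, 0x7a, 0x7b]
t3 = [0xce, 0xce, 0x7e, 0xe4, 0x7b, 0x7e, 0x7a, 0xce]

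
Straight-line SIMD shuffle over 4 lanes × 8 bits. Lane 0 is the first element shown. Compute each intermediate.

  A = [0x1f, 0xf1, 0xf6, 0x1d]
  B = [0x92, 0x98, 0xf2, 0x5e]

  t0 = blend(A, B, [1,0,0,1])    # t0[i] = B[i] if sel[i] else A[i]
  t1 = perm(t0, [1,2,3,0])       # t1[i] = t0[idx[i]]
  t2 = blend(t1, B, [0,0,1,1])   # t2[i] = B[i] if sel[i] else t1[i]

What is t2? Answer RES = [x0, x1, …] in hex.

t0 = [0x92, 0xf1, 0xf6, 0x5e]
t1 = [0xf1, 0xf6, 0x5e, 0x92]
t2 = [0xf1, 0xf6, 0xf2, 0x5e]

RES = [ 0xf1  0xf6  0xf2  0x5e ]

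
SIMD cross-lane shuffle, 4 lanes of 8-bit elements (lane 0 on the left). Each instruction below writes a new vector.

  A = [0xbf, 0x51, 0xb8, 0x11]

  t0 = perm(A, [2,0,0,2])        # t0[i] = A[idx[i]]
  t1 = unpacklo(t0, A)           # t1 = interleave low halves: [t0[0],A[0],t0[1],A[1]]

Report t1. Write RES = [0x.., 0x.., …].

→ t0 |b8|bf|bf|b8|
→ t1 |b8|bf|bf|51|

RES = [0xb8, 0xbf, 0xbf, 0x51]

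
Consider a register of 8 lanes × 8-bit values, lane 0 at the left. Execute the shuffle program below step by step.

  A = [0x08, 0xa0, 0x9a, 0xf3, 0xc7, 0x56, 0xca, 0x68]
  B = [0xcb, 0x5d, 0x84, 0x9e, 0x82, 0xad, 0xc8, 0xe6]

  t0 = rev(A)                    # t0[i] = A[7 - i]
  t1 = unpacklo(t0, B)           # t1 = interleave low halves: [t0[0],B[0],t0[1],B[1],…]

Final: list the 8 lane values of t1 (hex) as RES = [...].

RES = [0x68, 0xcb, 0xca, 0x5d, 0x56, 0x84, 0xc7, 0x9e]

t0 = [0x68, 0xca, 0x56, 0xc7, 0xf3, 0x9a, 0xa0, 0x08]
t1 = [0x68, 0xcb, 0xca, 0x5d, 0x56, 0x84, 0xc7, 0x9e]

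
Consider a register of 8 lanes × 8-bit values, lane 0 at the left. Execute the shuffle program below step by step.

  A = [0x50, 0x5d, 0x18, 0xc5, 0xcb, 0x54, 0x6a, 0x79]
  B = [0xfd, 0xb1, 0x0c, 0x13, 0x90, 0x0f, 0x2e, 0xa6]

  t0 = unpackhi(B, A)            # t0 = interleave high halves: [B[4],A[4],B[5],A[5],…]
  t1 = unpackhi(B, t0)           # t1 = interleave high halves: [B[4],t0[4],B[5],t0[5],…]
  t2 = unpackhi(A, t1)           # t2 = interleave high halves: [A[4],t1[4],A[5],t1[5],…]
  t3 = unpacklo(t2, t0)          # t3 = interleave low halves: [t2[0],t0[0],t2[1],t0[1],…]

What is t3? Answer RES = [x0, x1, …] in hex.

  t0: 90 cb 0f 54 2e 6a a6 79
  t1: 90 2e 0f 6a 2e a6 a6 79
  t2: cb 2e 54 a6 6a a6 79 79
  t3: cb 90 2e cb 54 0f a6 54

RES = [0xcb, 0x90, 0x2e, 0xcb, 0x54, 0x0f, 0xa6, 0x54]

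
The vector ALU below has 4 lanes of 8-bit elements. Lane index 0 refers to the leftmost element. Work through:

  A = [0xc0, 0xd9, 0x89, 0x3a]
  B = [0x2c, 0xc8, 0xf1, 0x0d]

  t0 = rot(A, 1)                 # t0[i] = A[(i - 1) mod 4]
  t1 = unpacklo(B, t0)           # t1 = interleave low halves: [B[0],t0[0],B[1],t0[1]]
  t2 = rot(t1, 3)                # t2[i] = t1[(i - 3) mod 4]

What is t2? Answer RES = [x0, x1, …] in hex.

RES = [ 0x3a  0xc8  0xc0  0x2c ]

t0 = [0x3a, 0xc0, 0xd9, 0x89]
t1 = [0x2c, 0x3a, 0xc8, 0xc0]
t2 = [0x3a, 0xc8, 0xc0, 0x2c]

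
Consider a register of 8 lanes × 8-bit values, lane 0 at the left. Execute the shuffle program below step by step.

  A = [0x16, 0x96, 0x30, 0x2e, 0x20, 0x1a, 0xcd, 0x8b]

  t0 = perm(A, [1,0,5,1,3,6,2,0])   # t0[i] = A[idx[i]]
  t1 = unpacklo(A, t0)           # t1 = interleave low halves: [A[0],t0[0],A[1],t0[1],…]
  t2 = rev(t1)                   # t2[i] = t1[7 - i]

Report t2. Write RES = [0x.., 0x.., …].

RES = [0x96, 0x2e, 0x1a, 0x30, 0x16, 0x96, 0x96, 0x16]

  t0: 96 16 1a 96 2e cd 30 16
  t1: 16 96 96 16 30 1a 2e 96
  t2: 96 2e 1a 30 16 96 96 16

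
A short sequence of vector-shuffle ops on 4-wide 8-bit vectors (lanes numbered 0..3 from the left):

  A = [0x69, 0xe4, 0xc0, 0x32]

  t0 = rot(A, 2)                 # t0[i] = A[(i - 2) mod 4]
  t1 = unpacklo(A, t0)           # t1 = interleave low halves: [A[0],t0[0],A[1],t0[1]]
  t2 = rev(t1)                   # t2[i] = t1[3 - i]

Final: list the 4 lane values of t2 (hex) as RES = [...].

  t0: c0 32 69 e4
  t1: 69 c0 e4 32
  t2: 32 e4 c0 69

RES = [ 0x32  0xe4  0xc0  0x69 ]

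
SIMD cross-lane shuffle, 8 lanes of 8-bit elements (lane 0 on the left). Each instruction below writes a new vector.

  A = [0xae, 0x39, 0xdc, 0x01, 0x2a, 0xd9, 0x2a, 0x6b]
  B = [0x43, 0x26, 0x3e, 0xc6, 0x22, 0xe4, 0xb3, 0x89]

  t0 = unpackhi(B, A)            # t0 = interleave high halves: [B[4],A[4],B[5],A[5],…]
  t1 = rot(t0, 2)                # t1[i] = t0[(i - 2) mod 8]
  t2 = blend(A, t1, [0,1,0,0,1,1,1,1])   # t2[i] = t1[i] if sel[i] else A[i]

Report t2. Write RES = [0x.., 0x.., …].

RES = [0xae, 0x6b, 0xdc, 0x01, 0xe4, 0xd9, 0xb3, 0x2a]

  t0: 22 2a e4 d9 b3 2a 89 6b
  t1: 89 6b 22 2a e4 d9 b3 2a
  t2: ae 6b dc 01 e4 d9 b3 2a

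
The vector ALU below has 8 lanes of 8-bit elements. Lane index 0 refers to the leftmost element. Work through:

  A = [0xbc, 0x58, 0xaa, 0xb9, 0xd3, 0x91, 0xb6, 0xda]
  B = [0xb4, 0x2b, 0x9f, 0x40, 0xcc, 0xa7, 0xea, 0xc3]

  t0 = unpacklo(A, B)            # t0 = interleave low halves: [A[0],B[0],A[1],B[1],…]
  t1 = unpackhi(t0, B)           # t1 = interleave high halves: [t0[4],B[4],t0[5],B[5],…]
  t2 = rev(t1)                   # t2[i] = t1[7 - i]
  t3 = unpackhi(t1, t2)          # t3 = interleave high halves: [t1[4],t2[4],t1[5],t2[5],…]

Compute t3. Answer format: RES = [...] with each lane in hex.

RES = [0xb9, 0xa7, 0xea, 0x9f, 0x40, 0xcc, 0xc3, 0xaa]

→ t0 |bc|b4|58|2b|aa|9f|b9|40|
→ t1 |aa|cc|9f|a7|b9|ea|40|c3|
→ t2 |c3|40|ea|b9|a7|9f|cc|aa|
→ t3 |b9|a7|ea|9f|40|cc|c3|aa|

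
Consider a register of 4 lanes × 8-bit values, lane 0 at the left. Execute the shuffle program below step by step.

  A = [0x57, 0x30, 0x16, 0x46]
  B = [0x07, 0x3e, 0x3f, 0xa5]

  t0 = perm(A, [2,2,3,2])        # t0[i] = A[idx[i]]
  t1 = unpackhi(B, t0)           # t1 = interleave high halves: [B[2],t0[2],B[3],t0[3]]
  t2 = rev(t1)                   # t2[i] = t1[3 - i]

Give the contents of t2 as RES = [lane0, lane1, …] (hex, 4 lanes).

→ t0 |16|16|46|16|
→ t1 |3f|46|a5|16|
→ t2 |16|a5|46|3f|

RES = [ 0x16  0xa5  0x46  0x3f ]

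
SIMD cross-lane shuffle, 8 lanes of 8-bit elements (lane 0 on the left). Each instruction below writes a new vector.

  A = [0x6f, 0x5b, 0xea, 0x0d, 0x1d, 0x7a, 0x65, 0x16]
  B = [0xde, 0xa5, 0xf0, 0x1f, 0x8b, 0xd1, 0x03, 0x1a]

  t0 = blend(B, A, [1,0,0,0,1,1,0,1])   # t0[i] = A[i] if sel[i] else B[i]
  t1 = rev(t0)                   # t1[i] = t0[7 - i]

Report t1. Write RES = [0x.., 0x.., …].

→ t0 |6f|a5|f0|1f|1d|7a|03|16|
→ t1 |16|03|7a|1d|1f|f0|a5|6f|

RES = [ 0x16  0x03  0x7a  0x1d  0x1f  0xf0  0xa5  0x6f ]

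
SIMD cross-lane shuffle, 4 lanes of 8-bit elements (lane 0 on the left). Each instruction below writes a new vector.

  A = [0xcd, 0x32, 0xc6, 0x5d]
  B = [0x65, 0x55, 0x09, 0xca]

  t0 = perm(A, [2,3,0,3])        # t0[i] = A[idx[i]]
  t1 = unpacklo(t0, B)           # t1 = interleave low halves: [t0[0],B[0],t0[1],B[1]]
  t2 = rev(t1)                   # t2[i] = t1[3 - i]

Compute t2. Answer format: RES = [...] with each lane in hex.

RES = [ 0x55  0x5d  0x65  0xc6 ]

t0 = [0xc6, 0x5d, 0xcd, 0x5d]
t1 = [0xc6, 0x65, 0x5d, 0x55]
t2 = [0x55, 0x5d, 0x65, 0xc6]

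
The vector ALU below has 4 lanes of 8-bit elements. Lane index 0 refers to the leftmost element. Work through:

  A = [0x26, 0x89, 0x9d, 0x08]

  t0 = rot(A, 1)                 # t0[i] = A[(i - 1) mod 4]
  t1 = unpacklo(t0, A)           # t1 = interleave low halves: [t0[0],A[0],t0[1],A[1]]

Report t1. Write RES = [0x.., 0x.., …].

RES = [ 0x08  0x26  0x26  0x89 ]

  t0: 08 26 89 9d
  t1: 08 26 26 89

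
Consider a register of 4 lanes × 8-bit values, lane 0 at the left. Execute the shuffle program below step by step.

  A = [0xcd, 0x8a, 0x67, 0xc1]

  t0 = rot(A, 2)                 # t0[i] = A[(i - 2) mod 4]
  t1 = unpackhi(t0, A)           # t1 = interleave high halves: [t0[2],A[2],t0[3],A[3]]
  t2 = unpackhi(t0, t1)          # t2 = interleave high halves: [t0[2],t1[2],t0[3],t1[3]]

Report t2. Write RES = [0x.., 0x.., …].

  t0: 67 c1 cd 8a
  t1: cd 67 8a c1
  t2: cd 8a 8a c1

RES = [0xcd, 0x8a, 0x8a, 0xc1]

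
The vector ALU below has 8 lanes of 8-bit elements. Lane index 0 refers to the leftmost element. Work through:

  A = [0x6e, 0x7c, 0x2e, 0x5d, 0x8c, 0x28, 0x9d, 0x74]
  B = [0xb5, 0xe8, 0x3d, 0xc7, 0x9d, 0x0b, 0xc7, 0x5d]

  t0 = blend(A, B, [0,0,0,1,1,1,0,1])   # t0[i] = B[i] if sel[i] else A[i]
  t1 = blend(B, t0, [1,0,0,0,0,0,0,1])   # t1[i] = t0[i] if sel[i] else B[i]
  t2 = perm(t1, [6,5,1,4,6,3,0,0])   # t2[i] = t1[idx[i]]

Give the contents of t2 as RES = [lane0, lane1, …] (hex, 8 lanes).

→ t0 |6e|7c|2e|c7|9d|0b|9d|5d|
→ t1 |6e|e8|3d|c7|9d|0b|c7|5d|
→ t2 |c7|0b|e8|9d|c7|c7|6e|6e|

RES = [0xc7, 0x0b, 0xe8, 0x9d, 0xc7, 0xc7, 0x6e, 0x6e]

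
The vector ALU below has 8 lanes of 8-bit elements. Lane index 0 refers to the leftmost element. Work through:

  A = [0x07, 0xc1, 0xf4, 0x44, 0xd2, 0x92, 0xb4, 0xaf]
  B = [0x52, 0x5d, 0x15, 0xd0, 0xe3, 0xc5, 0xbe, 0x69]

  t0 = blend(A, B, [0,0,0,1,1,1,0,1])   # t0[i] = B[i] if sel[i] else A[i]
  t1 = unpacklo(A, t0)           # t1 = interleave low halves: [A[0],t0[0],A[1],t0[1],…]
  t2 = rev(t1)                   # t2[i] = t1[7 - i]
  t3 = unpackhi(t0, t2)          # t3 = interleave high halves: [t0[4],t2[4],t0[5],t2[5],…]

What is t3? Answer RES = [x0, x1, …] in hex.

t0 = [0x07, 0xc1, 0xf4, 0xd0, 0xe3, 0xc5, 0xb4, 0x69]
t1 = [0x07, 0x07, 0xc1, 0xc1, 0xf4, 0xf4, 0x44, 0xd0]
t2 = [0xd0, 0x44, 0xf4, 0xf4, 0xc1, 0xc1, 0x07, 0x07]
t3 = [0xe3, 0xc1, 0xc5, 0xc1, 0xb4, 0x07, 0x69, 0x07]

RES = [ 0xe3  0xc1  0xc5  0xc1  0xb4  0x07  0x69  0x07 ]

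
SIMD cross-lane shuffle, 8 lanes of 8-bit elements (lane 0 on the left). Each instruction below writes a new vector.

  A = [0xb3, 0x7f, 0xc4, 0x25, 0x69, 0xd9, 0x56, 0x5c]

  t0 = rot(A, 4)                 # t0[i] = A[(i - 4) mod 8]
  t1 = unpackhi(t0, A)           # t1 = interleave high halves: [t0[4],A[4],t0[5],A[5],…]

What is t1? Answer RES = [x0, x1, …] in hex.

  t0: 69 d9 56 5c b3 7f c4 25
  t1: b3 69 7f d9 c4 56 25 5c

RES = [ 0xb3  0x69  0x7f  0xd9  0xc4  0x56  0x25  0x5c ]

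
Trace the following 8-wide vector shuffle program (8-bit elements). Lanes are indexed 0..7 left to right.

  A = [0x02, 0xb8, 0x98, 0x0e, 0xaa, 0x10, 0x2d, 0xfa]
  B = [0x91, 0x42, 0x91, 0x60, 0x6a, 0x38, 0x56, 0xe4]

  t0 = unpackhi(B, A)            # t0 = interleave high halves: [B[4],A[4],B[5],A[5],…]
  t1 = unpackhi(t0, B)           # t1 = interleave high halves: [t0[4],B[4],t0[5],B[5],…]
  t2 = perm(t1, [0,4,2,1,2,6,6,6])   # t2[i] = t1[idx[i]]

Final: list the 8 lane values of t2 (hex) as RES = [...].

→ t0 |6a|aa|38|10|56|2d|e4|fa|
→ t1 |56|6a|2d|38|e4|56|fa|e4|
→ t2 |56|e4|2d|6a|2d|fa|fa|fa|

RES = [0x56, 0xe4, 0x2d, 0x6a, 0x2d, 0xfa, 0xfa, 0xfa]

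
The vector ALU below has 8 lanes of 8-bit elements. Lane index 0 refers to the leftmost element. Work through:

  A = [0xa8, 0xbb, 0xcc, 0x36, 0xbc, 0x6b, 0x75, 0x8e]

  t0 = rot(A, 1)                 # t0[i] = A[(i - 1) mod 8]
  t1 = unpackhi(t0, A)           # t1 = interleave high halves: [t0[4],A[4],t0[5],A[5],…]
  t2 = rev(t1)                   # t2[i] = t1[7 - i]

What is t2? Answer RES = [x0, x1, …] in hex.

→ t0 |8e|a8|bb|cc|36|bc|6b|75|
→ t1 |36|bc|bc|6b|6b|75|75|8e|
→ t2 |8e|75|75|6b|6b|bc|bc|36|

RES = [0x8e, 0x75, 0x75, 0x6b, 0x6b, 0xbc, 0xbc, 0x36]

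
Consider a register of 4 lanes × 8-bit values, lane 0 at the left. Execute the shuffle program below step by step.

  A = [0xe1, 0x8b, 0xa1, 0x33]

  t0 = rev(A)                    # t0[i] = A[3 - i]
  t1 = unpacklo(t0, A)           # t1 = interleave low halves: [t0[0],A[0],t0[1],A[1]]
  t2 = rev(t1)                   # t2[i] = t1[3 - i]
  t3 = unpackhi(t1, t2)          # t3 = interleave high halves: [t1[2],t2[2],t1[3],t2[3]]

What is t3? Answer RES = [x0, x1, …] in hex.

RES = [0xa1, 0xe1, 0x8b, 0x33]

t0 = [0x33, 0xa1, 0x8b, 0xe1]
t1 = [0x33, 0xe1, 0xa1, 0x8b]
t2 = [0x8b, 0xa1, 0xe1, 0x33]
t3 = [0xa1, 0xe1, 0x8b, 0x33]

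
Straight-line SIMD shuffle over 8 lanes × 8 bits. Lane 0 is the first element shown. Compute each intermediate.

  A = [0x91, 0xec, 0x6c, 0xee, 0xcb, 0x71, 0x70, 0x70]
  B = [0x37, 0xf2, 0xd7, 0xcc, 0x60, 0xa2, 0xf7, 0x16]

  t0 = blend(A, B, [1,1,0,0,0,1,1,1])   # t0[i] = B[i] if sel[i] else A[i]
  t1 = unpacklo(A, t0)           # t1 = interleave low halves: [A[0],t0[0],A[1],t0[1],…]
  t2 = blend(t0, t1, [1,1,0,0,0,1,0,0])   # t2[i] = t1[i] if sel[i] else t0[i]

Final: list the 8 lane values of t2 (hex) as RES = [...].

RES = [0x91, 0x37, 0x6c, 0xee, 0xcb, 0x6c, 0xf7, 0x16]

t0 = [0x37, 0xf2, 0x6c, 0xee, 0xcb, 0xa2, 0xf7, 0x16]
t1 = [0x91, 0x37, 0xec, 0xf2, 0x6c, 0x6c, 0xee, 0xee]
t2 = [0x91, 0x37, 0x6c, 0xee, 0xcb, 0x6c, 0xf7, 0x16]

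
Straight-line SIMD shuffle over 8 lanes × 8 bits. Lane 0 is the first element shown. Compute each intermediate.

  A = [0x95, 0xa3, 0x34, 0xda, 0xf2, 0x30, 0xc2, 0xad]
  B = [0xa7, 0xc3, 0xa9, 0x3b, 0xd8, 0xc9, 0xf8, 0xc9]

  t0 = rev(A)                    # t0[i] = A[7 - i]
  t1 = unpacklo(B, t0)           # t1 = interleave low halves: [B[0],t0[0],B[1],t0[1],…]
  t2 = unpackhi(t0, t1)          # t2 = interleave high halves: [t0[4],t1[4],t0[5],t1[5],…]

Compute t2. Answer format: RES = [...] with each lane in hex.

  t0: ad c2 30 f2 da 34 a3 95
  t1: a7 ad c3 c2 a9 30 3b f2
  t2: da a9 34 30 a3 3b 95 f2

RES = [ 0xda  0xa9  0x34  0x30  0xa3  0x3b  0x95  0xf2 ]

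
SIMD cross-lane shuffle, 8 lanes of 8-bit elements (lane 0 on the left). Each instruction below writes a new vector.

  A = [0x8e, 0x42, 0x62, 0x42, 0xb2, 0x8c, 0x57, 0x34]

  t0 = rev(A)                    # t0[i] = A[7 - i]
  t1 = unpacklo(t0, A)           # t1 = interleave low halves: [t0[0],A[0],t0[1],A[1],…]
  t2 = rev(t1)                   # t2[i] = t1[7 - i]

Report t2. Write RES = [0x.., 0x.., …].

RES = [0x42, 0xb2, 0x62, 0x8c, 0x42, 0x57, 0x8e, 0x34]

→ t0 |34|57|8c|b2|42|62|42|8e|
→ t1 |34|8e|57|42|8c|62|b2|42|
→ t2 |42|b2|62|8c|42|57|8e|34|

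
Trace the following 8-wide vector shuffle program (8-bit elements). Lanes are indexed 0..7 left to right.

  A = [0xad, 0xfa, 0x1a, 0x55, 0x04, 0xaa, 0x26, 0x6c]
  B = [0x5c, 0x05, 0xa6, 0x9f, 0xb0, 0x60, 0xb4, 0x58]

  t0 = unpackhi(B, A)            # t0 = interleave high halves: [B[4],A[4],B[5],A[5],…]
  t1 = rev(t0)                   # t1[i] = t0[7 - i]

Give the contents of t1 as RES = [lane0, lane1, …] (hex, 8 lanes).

t0 = [0xb0, 0x04, 0x60, 0xaa, 0xb4, 0x26, 0x58, 0x6c]
t1 = [0x6c, 0x58, 0x26, 0xb4, 0xaa, 0x60, 0x04, 0xb0]

RES = [0x6c, 0x58, 0x26, 0xb4, 0xaa, 0x60, 0x04, 0xb0]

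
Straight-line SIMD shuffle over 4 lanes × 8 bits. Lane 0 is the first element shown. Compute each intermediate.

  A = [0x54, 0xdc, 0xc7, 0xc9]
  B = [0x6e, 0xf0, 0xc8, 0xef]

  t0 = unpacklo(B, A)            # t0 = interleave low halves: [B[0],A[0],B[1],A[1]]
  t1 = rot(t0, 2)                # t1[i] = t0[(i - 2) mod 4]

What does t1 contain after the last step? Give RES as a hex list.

RES = [ 0xf0  0xdc  0x6e  0x54 ]

→ t0 |6e|54|f0|dc|
→ t1 |f0|dc|6e|54|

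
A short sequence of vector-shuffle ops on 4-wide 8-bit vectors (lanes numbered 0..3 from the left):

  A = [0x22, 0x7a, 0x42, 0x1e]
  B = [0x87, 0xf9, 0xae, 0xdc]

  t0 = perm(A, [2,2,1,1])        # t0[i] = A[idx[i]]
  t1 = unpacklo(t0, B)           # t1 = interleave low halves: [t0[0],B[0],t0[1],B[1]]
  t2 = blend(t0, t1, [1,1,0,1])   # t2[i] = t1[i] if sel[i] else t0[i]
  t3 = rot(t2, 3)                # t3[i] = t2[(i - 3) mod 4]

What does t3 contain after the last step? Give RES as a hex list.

  t0: 42 42 7a 7a
  t1: 42 87 42 f9
  t2: 42 87 7a f9
  t3: 87 7a f9 42

RES = [0x87, 0x7a, 0xf9, 0x42]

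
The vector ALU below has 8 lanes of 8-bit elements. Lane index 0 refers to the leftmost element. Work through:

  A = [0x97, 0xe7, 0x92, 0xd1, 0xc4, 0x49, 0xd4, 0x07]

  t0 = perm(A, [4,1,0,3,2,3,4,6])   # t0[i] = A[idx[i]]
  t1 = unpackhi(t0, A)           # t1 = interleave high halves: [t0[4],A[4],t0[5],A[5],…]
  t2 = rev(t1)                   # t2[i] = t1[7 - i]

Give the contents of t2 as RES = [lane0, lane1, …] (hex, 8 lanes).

RES = [0x07, 0xd4, 0xd4, 0xc4, 0x49, 0xd1, 0xc4, 0x92]

  t0: c4 e7 97 d1 92 d1 c4 d4
  t1: 92 c4 d1 49 c4 d4 d4 07
  t2: 07 d4 d4 c4 49 d1 c4 92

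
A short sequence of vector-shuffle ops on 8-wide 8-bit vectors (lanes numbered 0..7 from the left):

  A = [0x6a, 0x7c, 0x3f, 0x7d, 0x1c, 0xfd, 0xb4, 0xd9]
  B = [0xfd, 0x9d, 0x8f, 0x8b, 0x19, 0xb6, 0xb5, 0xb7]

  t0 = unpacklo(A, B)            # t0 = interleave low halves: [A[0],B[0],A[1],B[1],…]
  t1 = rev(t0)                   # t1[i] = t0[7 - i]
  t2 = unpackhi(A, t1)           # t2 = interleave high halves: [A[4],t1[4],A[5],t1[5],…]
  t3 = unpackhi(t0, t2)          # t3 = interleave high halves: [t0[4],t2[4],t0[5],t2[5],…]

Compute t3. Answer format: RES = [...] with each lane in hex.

t0 = [0x6a, 0xfd, 0x7c, 0x9d, 0x3f, 0x8f, 0x7d, 0x8b]
t1 = [0x8b, 0x7d, 0x8f, 0x3f, 0x9d, 0x7c, 0xfd, 0x6a]
t2 = [0x1c, 0x9d, 0xfd, 0x7c, 0xb4, 0xfd, 0xd9, 0x6a]
t3 = [0x3f, 0xb4, 0x8f, 0xfd, 0x7d, 0xd9, 0x8b, 0x6a]

RES = [0x3f, 0xb4, 0x8f, 0xfd, 0x7d, 0xd9, 0x8b, 0x6a]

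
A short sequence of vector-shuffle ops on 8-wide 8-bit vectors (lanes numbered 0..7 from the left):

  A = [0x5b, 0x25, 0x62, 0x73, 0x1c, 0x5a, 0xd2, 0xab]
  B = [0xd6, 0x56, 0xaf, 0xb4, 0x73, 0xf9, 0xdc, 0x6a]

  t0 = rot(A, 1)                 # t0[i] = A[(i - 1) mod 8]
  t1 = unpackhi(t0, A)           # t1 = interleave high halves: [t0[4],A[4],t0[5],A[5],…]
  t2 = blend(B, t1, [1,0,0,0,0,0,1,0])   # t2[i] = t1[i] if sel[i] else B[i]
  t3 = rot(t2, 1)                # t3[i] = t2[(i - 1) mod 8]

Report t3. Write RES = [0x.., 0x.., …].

RES = [ 0x6a  0x73  0x56  0xaf  0xb4  0x73  0xf9  0xd2 ]

  t0: ab 5b 25 62 73 1c 5a d2
  t1: 73 1c 1c 5a 5a d2 d2 ab
  t2: 73 56 af b4 73 f9 d2 6a
  t3: 6a 73 56 af b4 73 f9 d2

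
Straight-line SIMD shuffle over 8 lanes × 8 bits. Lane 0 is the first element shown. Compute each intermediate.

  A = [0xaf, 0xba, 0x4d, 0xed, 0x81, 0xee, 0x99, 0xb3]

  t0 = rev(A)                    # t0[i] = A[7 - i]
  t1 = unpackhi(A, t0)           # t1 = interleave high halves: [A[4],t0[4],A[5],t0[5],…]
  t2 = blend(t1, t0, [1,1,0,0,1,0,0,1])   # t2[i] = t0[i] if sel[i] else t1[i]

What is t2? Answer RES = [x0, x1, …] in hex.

  t0: b3 99 ee 81 ed 4d ba af
  t1: 81 ed ee 4d 99 ba b3 af
  t2: b3 99 ee 4d ed ba b3 af

RES = [ 0xb3  0x99  0xee  0x4d  0xed  0xba  0xb3  0xaf ]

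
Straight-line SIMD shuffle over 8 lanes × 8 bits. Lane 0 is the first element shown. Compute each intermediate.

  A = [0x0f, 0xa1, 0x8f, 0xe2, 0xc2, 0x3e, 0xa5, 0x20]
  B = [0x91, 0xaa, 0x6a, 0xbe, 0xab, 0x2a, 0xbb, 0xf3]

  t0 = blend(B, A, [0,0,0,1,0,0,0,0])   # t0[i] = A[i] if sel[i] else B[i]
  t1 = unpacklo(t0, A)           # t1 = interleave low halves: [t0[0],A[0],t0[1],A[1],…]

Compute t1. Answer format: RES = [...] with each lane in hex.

RES = [0x91, 0x0f, 0xaa, 0xa1, 0x6a, 0x8f, 0xe2, 0xe2]

→ t0 |91|aa|6a|e2|ab|2a|bb|f3|
→ t1 |91|0f|aa|a1|6a|8f|e2|e2|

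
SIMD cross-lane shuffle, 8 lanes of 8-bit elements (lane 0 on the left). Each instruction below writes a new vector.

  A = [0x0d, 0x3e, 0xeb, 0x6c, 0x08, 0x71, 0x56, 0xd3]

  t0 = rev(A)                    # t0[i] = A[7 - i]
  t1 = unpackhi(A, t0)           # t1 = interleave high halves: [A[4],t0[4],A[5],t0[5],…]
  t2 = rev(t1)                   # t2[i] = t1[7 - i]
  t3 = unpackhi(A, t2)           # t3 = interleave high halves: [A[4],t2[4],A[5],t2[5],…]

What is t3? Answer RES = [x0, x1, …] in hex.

→ t0 |d3|56|71|08|6c|eb|3e|0d|
→ t1 |08|6c|71|eb|56|3e|d3|0d|
→ t2 |0d|d3|3e|56|eb|71|6c|08|
→ t3 |08|eb|71|71|56|6c|d3|08|

RES = [0x08, 0xeb, 0x71, 0x71, 0x56, 0x6c, 0xd3, 0x08]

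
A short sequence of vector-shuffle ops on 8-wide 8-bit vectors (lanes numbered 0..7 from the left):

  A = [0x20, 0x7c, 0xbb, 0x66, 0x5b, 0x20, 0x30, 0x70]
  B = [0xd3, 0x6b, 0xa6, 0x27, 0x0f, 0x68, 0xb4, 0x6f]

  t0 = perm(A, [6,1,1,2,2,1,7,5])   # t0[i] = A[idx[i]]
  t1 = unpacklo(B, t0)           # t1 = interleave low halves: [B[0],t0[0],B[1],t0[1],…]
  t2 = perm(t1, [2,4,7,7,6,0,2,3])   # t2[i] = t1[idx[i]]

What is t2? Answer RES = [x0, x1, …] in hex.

  t0: 30 7c 7c bb bb 7c 70 20
  t1: d3 30 6b 7c a6 7c 27 bb
  t2: 6b a6 bb bb 27 d3 6b 7c

RES = [ 0x6b  0xa6  0xbb  0xbb  0x27  0xd3  0x6b  0x7c ]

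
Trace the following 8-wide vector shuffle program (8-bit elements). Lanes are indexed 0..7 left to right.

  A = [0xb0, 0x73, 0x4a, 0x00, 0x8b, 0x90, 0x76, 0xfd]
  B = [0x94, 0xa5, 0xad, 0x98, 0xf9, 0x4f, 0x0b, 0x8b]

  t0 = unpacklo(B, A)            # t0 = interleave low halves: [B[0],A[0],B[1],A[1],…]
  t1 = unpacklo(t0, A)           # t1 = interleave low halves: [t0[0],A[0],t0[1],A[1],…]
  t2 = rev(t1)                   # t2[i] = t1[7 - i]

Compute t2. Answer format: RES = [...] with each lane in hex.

RES = [0x00, 0x73, 0x4a, 0xa5, 0x73, 0xb0, 0xb0, 0x94]

→ t0 |94|b0|a5|73|ad|4a|98|00|
→ t1 |94|b0|b0|73|a5|4a|73|00|
→ t2 |00|73|4a|a5|73|b0|b0|94|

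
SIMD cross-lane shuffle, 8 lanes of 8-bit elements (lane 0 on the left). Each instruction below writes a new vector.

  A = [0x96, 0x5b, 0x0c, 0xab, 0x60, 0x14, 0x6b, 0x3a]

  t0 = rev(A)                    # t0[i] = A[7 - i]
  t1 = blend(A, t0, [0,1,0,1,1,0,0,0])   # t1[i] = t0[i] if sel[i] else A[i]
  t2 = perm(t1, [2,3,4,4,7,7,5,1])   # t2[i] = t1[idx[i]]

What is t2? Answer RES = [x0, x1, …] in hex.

RES = [0x0c, 0x60, 0xab, 0xab, 0x3a, 0x3a, 0x14, 0x6b]

  t0: 3a 6b 14 60 ab 0c 5b 96
  t1: 96 6b 0c 60 ab 14 6b 3a
  t2: 0c 60 ab ab 3a 3a 14 6b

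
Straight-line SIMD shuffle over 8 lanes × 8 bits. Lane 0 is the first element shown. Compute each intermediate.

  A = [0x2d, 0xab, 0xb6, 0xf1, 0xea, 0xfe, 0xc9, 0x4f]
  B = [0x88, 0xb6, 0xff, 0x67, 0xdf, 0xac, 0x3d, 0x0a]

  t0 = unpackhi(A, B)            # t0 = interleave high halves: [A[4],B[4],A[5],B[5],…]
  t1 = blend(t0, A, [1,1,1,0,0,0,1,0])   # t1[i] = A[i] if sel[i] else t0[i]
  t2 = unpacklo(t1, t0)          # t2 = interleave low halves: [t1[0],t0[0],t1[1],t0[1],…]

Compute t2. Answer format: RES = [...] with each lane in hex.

RES = [ 0x2d  0xea  0xab  0xdf  0xb6  0xfe  0xac  0xac ]

t0 = [0xea, 0xdf, 0xfe, 0xac, 0xc9, 0x3d, 0x4f, 0x0a]
t1 = [0x2d, 0xab, 0xb6, 0xac, 0xc9, 0x3d, 0xc9, 0x0a]
t2 = [0x2d, 0xea, 0xab, 0xdf, 0xb6, 0xfe, 0xac, 0xac]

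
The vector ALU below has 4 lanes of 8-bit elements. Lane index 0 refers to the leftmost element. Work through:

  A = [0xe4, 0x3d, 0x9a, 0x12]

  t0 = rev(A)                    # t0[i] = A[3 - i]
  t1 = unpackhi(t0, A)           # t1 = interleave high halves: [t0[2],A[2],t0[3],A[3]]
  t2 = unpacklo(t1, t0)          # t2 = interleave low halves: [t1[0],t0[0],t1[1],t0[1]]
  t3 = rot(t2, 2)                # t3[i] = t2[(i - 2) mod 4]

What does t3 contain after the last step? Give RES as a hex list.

RES = [0x9a, 0x9a, 0x3d, 0x12]

  t0: 12 9a 3d e4
  t1: 3d 9a e4 12
  t2: 3d 12 9a 9a
  t3: 9a 9a 3d 12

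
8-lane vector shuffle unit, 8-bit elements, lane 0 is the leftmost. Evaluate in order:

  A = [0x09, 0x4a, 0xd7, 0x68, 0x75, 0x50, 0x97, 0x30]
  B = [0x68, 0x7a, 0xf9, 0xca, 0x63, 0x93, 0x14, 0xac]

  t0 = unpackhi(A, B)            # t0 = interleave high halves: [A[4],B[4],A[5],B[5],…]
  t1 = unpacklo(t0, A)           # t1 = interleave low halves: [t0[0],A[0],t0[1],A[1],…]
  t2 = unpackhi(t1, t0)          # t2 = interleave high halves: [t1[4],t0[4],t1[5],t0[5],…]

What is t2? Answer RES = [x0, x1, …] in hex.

→ t0 |75|63|50|93|97|14|30|ac|
→ t1 |75|09|63|4a|50|d7|93|68|
→ t2 |50|97|d7|14|93|30|68|ac|

RES = [ 0x50  0x97  0xd7  0x14  0x93  0x30  0x68  0xac ]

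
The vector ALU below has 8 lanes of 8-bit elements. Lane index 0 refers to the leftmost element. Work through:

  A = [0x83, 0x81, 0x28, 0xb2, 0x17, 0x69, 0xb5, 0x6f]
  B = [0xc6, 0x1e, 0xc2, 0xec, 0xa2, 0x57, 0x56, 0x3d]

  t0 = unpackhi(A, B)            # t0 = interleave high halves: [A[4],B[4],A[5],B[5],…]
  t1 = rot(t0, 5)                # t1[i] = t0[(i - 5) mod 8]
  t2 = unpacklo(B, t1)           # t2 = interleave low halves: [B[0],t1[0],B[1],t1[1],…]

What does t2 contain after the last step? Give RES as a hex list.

→ t0 |17|a2|69|57|b5|56|6f|3d|
→ t1 |57|b5|56|6f|3d|17|a2|69|
→ t2 |c6|57|1e|b5|c2|56|ec|6f|

RES = [0xc6, 0x57, 0x1e, 0xb5, 0xc2, 0x56, 0xec, 0x6f]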